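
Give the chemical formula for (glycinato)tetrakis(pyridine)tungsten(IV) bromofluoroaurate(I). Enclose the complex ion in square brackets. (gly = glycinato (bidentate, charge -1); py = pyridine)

[W(gly)(py)4][AuBrF]3

Cation [W…]: ligand charges -1, W(IV) ⇒ ion charge 3+.
Anion [Au…]: ligand charges -2, Au(I) ⇒ ion charge 1−.
One 3+ cation requires 3 of the 1− anion.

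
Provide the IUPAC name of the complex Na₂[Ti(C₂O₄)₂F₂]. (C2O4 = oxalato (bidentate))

sodium difluorodioxalatotitanate(IV)

The 2 sodium counter-ions carry a total charge of +2, so each complex ion is 2−.
Ligand charges: 2×fluoro (-1 each), 2×oxalato (-2 each); total -6. So Ti + (-6) = 2−, giving Ti = +4.
The complex ion is anionic, so titanium takes the -ate form titanate(IV).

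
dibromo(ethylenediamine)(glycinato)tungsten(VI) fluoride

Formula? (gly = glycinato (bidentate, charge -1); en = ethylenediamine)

[WBr2(en)(gly)]F3

Ligands: 1 glycinato (gly, -1), 2 bromo (Br, -1), 1 ethylenediamine (en, neutral). Ligand charge sum = -3.
With W in oxidation state +6, the complex ion is [W...]^3+.
Charge balance with fluoride (-1) requires 1 complex ion per 3 fluoride.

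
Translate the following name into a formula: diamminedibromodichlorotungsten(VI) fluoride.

[WBr2Cl2(NH3)2]F2

Ligands: 2 bromo (Br, -1), 2 chloro (Cl, -1), 2 ammine (NH3, neutral). Ligand charge sum = -4.
With W in oxidation state +6, the complex ion is [W...]^2+.
Charge balance with fluoride (-1) requires 1 complex ion per 2 fluoride.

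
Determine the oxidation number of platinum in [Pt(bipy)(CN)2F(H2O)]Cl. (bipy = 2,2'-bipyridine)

1 chloride outside the brackets (-1 each) → the complex ion is 1+.
Ligand charges: 1×H2O neutral; 1×F = -1; 1×bipy neutral; 2×CN = -2; sum -3.
Pt + (-3) = 1+ ⇒ Pt is +4.

+4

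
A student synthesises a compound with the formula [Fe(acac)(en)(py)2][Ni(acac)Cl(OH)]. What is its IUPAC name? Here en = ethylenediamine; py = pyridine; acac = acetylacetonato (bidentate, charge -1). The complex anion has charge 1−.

Both ions are complex: the cation is named first with the plain metal name, the anion second with the -ate form; each ion's ligands are alphabetised independently.
The complex anion is given as 1−; its ligand charges sum to -3, so Ni = +2.
A 1:1 salt means the cation carries the equal and opposite charge, 1+.
Cation: ligand charges sum to -1; for the ion to be 1+, Fe = +2.

(acetylacetonato)(ethylenediamine)bis(pyridine)iron(II) (acetylacetonato)chlorohydroxonickelate(II)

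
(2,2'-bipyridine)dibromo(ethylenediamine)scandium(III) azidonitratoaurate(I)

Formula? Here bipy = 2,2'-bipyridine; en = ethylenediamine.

[Sc(bipy)Br2(en)][Au(N3)(NO3)]

Cation [Sc…]: ligand charges -2, Sc(III) ⇒ ion charge 1+.
Anion [Au…]: ligand charges -2, Au(I) ⇒ ion charge 1−.
One 1+ cation balances one 1− anion.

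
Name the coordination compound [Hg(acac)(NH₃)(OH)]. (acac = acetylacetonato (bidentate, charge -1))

There is no counter-ion, so the complex is neutral overall.
Ligand charges: 1×acetylacetonato (-1 each), 1×hydroxo (-1 each), 1×ammine (neutral); total -2. So Hg + (-2) = 0, giving Hg = +2.
Ligands are named alphabetically: acetylacetonato before ammine before hydroxo.

(acetylacetonato)amminehydroxomercury(II)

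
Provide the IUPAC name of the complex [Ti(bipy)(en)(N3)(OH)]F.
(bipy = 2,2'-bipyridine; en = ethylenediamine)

The 1 fluoride counter-ion carries a total charge of -1, so each complex ion is 1+.
Ligand charges: 1×hydroxo (-1 each), 1×2,2'-bipyridine (neutral), 1×ethylenediamine (neutral), 1×azido (-1 each); total -2. So Ti + (-2) = 1+, giving Ti = +3.
Ligands are named alphabetically: azido before bipyridine before ethylenediamine before hydroxo.

azido(2,2'-bipyridine)(ethylenediamine)hydroxotitanium(III) fluoride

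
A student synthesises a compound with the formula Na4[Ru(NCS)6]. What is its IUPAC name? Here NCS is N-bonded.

The 4 sodium counter-ions carry a total charge of +4, so each complex ion is 4−.
Ligand charges: 6×isothiocyanato (-1 each); total -6. So Ru + (-6) = 4−, giving Ru = +2.
The complex ion is anionic, so ruthenium takes the -ate form ruthenate(II).

sodium hexaisothiocyanatoruthenate(II)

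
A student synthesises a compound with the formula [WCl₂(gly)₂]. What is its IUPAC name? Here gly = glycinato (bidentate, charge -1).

dichlorobis(glycinato)tungsten(IV)

There is no counter-ion, so the complex is neutral overall.
Ligand charges: 2×glycinato (-1 each), 2×chloro (-1 each); total -4. So W + (-4) = 0, giving W = +4.
Ligands are named alphabetically: chloro before glycinato.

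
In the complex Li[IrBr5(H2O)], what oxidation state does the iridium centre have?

+4

1 lithium outside the brackets (+1 each) → the complex ion is 1−.
Ligand charges: 5×Br = -5; 1×H2O neutral; sum -5.
Ir + (-5) = 1− ⇒ Ir is +4.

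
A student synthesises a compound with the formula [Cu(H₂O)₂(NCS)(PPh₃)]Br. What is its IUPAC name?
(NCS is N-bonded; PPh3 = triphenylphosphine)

diaquaisothiocyanato(triphenylphosphine)copper(II) bromide

The 1 bromide counter-ion carries a total charge of -1, so each complex ion is 1+.
Ligand charges: 2×aqua (neutral), 1×isothiocyanato (-1 each), 1×triphenylphosphine (neutral); total -1. So Cu + (-1) = 1+, giving Cu = +2.
Ligands are named alphabetically: aqua before isothiocyanato before triphenylphosphine.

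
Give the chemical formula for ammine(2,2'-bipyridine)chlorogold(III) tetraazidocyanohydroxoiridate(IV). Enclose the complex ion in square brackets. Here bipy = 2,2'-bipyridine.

[Au(bipy)Cl(NH3)][Ir(CN)(N3)4(OH)]

Cation [Au…]: ligand charges -1, Au(III) ⇒ ion charge 2+.
Anion [Ir…]: ligand charges -6, Ir(IV) ⇒ ion charge 2−.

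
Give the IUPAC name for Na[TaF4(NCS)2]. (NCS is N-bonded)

sodium tetrafluorodiisothiocyanatotantalate(V)

The 1 sodium counter-ion carries a total charge of +1, so each complex ion is 1−.
Ligand charges: 4×fluoro (-1 each), 2×isothiocyanato (-1 each); total -6. So Ta + (-6) = 1−, giving Ta = +5.
The complex ion is anionic, so tantalum takes the -ate form tantalate(V).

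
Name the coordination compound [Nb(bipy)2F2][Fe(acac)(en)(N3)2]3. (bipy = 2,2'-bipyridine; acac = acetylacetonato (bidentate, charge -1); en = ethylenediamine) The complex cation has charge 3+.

bis(2,2'-bipyridine)difluoroniobium(V) (acetylacetonato)diazido(ethylenediamine)ferrate(II)

Both ions are complex: the cation is named first with the plain metal name, the anion second with the -ate form; each ion's ligands are alphabetised independently.
The complex cation is given as 3+; its ligand charges sum to -2, so Nb = +5.
With 3 anions per cation, each anion must be 3/3 = 1−.
Anion: ligand charges sum to -3; for the ion to be 1−, Fe = +2.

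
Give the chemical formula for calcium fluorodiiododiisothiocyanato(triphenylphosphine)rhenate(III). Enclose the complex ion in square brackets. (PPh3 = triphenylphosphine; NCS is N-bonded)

Ca[ReFI2(NCS)2(PPh3)]

Ligands: 1 triphenylphosphine (PPh3, neutral), 1 fluoro (F, -1), 2 isothiocyanato (NCS, -1), 2 iodo (I, -1). Ligand charge sum = -5.
Charge balance with calcium (+2) requires 1 complex ion per 1 calcium.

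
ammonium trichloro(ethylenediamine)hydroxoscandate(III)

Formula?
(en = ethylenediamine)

NH4[ScCl3(en)(OH)]

Ligands: 1 ethylenediamine (en, neutral), 1 hydroxo (OH, -1), 3 chloro (Cl, -1). Ligand charge sum = -4.
With Sc in oxidation state +3, the complex ion is [Sc...]^1−.
Charge balance with ammonium (+1) requires 1 complex ion per 1 ammonium.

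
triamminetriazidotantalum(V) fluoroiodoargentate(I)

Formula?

[Ta(N3)3(NH3)3][AgFI]2

Cation [Ta…]: ligand charges -3, Ta(V) ⇒ ion charge 2+.
Anion [Ag…]: ligand charges -2, Ag(I) ⇒ ion charge 1−.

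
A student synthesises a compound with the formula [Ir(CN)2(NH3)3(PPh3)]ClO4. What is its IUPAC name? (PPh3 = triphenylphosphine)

The 1 perchlorate counter-ion carries a total charge of -1, so each complex ion is 1+.
Ligand charges: 2×cyano (-1 each), 1×triphenylphosphine (neutral), 3×ammine (neutral); total -2. So Ir + (-2) = 1+, giving Ir = +3.
Ligands are named alphabetically: ammine before cyano before triphenylphosphine.

triamminedicyano(triphenylphosphine)iridium(III) perchlorate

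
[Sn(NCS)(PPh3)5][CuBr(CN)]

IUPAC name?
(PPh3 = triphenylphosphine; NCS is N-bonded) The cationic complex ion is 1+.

The complex cation is given as 1+; its ligand charges sum to -1, so Sn = +2.
A 1:1 salt means the anion carries the equal and opposite charge, 1−.
Anion: ligand charges sum to -2; for the ion to be 1−, Cu = +1.

isothiocyanatopentakis(triphenylphosphine)tin(II) bromocyanocuprate(I)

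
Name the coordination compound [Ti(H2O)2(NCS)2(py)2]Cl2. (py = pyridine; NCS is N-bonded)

diaquadiisothiocyanatobis(pyridine)titanium(IV) chloride

The 2 chloride counter-ions carry a total charge of -2, so each complex ion is 2+.
Ligand charges: 2×aqua (neutral), 2×pyridine (neutral), 2×isothiocyanato (-1 each); total -2. So Ti + (-2) = 2+, giving Ti = +4.
Ligands are named alphabetically: aqua before isothiocyanato before pyridine.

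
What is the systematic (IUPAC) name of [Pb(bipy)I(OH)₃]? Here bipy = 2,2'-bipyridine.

(2,2'-bipyridine)trihydroxoiodolead(IV)

There is no counter-ion, so the complex is neutral overall.
Ligand charges: 1×iodo (-1 each), 1×2,2'-bipyridine (neutral), 3×hydroxo (-1 each); total -4. So Pb + (-4) = 0, giving Pb = +4.
Ligands are named alphabetically: bipyridine before hydroxo before iodo.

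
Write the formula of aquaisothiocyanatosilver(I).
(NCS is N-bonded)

[Ag(H2O)(NCS)]

Ligands: 1 aqua (H2O, neutral), 1 isothiocyanato (NCS, -1). Ligand charge sum = -1.
With Ag in oxidation state +1, the complex ion is [Ag...].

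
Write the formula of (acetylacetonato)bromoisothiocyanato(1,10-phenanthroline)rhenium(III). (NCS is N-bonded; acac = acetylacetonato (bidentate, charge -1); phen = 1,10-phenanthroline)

[Re(acac)Br(NCS)(phen)]

Ligands: 1 isothiocyanato (NCS, -1), 1 acetylacetonato (acac, -1), 1 bromo (Br, -1), 1 1,10-phenanthroline (phen, neutral). Ligand charge sum = -3.
With Re in oxidation state +3, the complex ion is [Re...].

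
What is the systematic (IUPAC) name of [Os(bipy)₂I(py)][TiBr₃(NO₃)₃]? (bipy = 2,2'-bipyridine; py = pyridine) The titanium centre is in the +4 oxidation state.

Ti is given as +4; the anion's ligand charges sum to -6, so the complex anion is 2−.
A 1:1 salt means the cation carries the equal and opposite charge, 2+.
Cation: ligand charges sum to -1; for the ion to be 2+, Os = +3.

bis(2,2'-bipyridine)iodo(pyridine)osmium(III) tribromotrinitratotitanate(IV)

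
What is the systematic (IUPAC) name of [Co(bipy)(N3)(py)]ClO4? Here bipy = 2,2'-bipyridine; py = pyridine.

The 1 perchlorate counter-ion carries a total charge of -1, so each complex ion is 1+.
Ligand charges: 1×2,2'-bipyridine (neutral), 1×azido (-1 each), 1×pyridine (neutral); total -1. So Co + (-1) = 1+, giving Co = +2.
Ligands are named alphabetically: azido before bipyridine before pyridine.

azido(2,2'-bipyridine)(pyridine)cobalt(II) perchlorate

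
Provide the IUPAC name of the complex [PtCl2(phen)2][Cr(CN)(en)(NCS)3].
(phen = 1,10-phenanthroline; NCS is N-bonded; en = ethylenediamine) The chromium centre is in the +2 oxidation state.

Cr is given as +2; the anion's ligand charges sum to -4, so the complex anion is 2−.
A 1:1 salt means the cation carries the equal and opposite charge, 2+.
Cation: ligand charges sum to -2; for the ion to be 2+, Pt = +4.

dichlorobis(1,10-phenanthroline)platinum(IV) cyano(ethylenediamine)triisothiocyanatochromate(II)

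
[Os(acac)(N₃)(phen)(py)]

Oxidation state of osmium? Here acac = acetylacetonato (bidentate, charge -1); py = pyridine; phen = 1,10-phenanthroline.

No counter-ion: the bracketed complex is neutral.
Ligand charges: 1×acac = -1; 1×py neutral; 1×N3 = -1; 1×phen neutral; sum -2.
Os + (-2) = 0 ⇒ Os is +2.

+2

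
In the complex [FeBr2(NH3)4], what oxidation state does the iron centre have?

No counter-ion: the bracketed complex is neutral.
Ligand charges: 4×NH3 neutral; 2×Br = -2; sum -2.
Fe + (-2) = 0 ⇒ Fe is +2.

+2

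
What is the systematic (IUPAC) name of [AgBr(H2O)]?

aquabromosilver(I)

There is no counter-ion, so the complex is neutral overall.
Ligand charges: 1×aqua (neutral), 1×bromo (-1 each); total -1. So Ag + (-1) = 0, giving Ag = +1.
Ligands are named alphabetically: aqua before bromo.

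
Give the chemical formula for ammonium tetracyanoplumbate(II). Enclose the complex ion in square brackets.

Ligands: 4 cyano (CN, -1). Ligand charge sum = -4.
With Pb in oxidation state +2, the complex ion is [Pb...]^2−.
Charge balance with ammonium (+1) requires 1 complex ion per 2 ammonium.

(NH4)2[Pb(CN)4]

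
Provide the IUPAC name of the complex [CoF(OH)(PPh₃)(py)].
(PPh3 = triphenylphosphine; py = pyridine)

There is no counter-ion, so the complex is neutral overall.
Ligand charges: 1×fluoro (-1 each), 1×triphenylphosphine (neutral), 1×pyridine (neutral), 1×hydroxo (-1 each); total -2. So Co + (-2) = 0, giving Co = +2.
Ligands are named alphabetically: fluoro before hydroxo before pyridine before triphenylphosphine.

fluorohydroxo(pyridine)(triphenylphosphine)cobalt(II)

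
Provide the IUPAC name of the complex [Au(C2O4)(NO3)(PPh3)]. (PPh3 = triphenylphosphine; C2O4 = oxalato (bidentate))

nitratooxalato(triphenylphosphine)gold(III)

There is no counter-ion, so the complex is neutral overall.
Ligand charges: 1×triphenylphosphine (neutral), 1×nitrato (-1 each), 1×oxalato (-2 each); total -3. So Au + (-3) = 0, giving Au = +3.
Ligands are named alphabetically: nitrato before oxalato before triphenylphosphine.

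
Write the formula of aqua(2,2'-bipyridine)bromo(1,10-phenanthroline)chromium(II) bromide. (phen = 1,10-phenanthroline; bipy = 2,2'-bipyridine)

[Cr(bipy)Br(H2O)(phen)]Br

Ligands: 1 bromo (Br, -1), 1 1,10-phenanthroline (phen, neutral), 1 aqua (H2O, neutral), 1 2,2'-bipyridine (bipy, neutral). Ligand charge sum = -1.
With Cr in oxidation state +2, the complex ion is [Cr...]^1+.
Charge balance with bromide (-1) requires 1 complex ion per 1 bromide.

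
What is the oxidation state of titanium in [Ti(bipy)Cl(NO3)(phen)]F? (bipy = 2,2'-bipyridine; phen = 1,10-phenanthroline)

1 fluoride outside the brackets (-1 each) → the complex ion is 1+.
Ligand charges: 1×NO3 = -1; 1×Cl = -1; 1×bipy neutral; 1×phen neutral; sum -2.
Ti + (-2) = 1+ ⇒ Ti is +3.

+3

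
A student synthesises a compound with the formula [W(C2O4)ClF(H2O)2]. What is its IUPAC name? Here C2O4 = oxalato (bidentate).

There is no counter-ion, so the complex is neutral overall.
Ligand charges: 2×aqua (neutral), 1×fluoro (-1 each), 1×oxalato (-2 each), 1×chloro (-1 each); total -4. So W + (-4) = 0, giving W = +4.
Ligands are named alphabetically: aqua before chloro before fluoro before oxalato.

diaquachlorofluorooxalatotungsten(IV)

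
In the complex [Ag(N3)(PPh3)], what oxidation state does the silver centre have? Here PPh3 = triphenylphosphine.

No counter-ion: the bracketed complex is neutral.
Ligand charges: 1×PPh3 neutral; 1×N3 = -1; sum -1.
Ag + (-1) = 0 ⇒ Ag is +1.

+1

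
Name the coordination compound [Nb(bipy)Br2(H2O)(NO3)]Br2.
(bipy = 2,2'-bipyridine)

aqua(2,2'-bipyridine)dibromonitratoniobium(V) bromide

The 2 bromide counter-ions carry a total charge of -2, so each complex ion is 2+.
Ligand charges: 1×aqua (neutral), 1×2,2'-bipyridine (neutral), 2×bromo (-1 each), 1×nitrato (-1 each); total -3. So Nb + (-3) = 2+, giving Nb = +5.
Ligands are named alphabetically: aqua before bipyridine before bromo before nitrato.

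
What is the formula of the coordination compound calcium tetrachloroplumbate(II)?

Ca[PbCl4]

Ligands: 4 chloro (Cl, -1). Ligand charge sum = -4.
Charge balance with calcium (+2) requires 1 complex ion per 1 calcium.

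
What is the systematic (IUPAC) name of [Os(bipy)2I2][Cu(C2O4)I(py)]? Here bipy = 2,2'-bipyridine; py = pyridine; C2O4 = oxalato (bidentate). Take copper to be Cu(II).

bis(2,2'-bipyridine)diiodoosmium(III) iodooxalato(pyridine)cuprate(II)

Both ions are complex: the cation is named first with the plain metal name, the anion second with the -ate form; each ion's ligands are alphabetised independently.
Cu is given as +2; the anion's ligand charges sum to -3, so the complex anion is 1−.
A 1:1 salt means the cation carries the equal and opposite charge, 1+.
Cation: ligand charges sum to -2; for the ion to be 1+, Os = +3.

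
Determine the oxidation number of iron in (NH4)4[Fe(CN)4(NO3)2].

4 ammonium outside the brackets (+1 each) → the complex ion is 4−.
Ligand charges: 4×CN = -4; 2×NO3 = -2; sum -6.
Fe + (-6) = 4− ⇒ Fe is +2.

+2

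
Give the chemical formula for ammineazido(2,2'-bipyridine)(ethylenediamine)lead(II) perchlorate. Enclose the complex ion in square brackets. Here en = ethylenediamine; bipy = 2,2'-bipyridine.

Ligands: 1 azido (N3, -1), 1 ammine (NH3, neutral), 1 ethylenediamine (en, neutral), 1 2,2'-bipyridine (bipy, neutral). Ligand charge sum = -1.
With Pb in oxidation state +2, the complex ion is [Pb...]^1+.
Charge balance with perchlorate (-1) requires 1 complex ion per 1 perchlorate.

[Pb(bipy)(en)(N3)(NH3)]ClO4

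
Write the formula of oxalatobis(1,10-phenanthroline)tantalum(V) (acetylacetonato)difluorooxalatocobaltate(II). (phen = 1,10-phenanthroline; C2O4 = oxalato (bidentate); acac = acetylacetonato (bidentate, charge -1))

Cation [Ta…]: ligand charges -2, Ta(V) ⇒ ion charge 3+.
Anion [Co…]: ligand charges -5, Co(II) ⇒ ion charge 3−.
One 3+ cation balances one 3− anion.

[Ta(C2O4)(phen)2][Co(acac)(C2O4)F2]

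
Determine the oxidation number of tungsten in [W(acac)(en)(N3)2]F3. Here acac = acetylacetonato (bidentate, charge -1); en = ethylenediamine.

+6

3 fluoride outside the brackets (-1 each) → the complex ion is 3+.
Ligand charges: 2×N3 = -2; 1×acac = -1; 1×en neutral; sum -3.
W + (-3) = 3+ ⇒ W is +6.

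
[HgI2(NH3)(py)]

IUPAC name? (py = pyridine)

amminediiodo(pyridine)mercury(II)

There is no counter-ion, so the complex is neutral overall.
Ligand charges: 1×ammine (neutral), 1×pyridine (neutral), 2×iodo (-1 each); total -2. So Hg + (-2) = 0, giving Hg = +2.
Ligands are named alphabetically: ammine before iodo before pyridine.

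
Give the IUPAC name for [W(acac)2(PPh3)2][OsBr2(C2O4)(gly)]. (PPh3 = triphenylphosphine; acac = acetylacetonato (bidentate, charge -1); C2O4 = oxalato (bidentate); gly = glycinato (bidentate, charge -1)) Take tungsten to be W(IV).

bis(acetylacetonato)bis(triphenylphosphine)tungsten(IV) dibromo(glycinato)oxalatoosmate(III)

Both ions are complex: the cation is named first with the plain metal name, the anion second with the -ate form; each ion's ligands are alphabetised independently.
W is given as +4; the cation's ligand charges sum to -2, so the complex cation is 2+.
A 1:1 salt means the anion carries the equal and opposite charge, 2−.
Anion: ligand charges sum to -5; for the ion to be 2−, Os = +3.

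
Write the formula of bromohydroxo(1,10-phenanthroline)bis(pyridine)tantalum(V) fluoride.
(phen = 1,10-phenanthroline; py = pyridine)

[TaBr(OH)(phen)(py)2]F3

Ligands: 1 hydroxo (OH, -1), 1 bromo (Br, -1), 1 1,10-phenanthroline (phen, neutral), 2 pyridine (py, neutral). Ligand charge sum = -2.
With Ta in oxidation state +5, the complex ion is [Ta...]^3+.
Charge balance with fluoride (-1) requires 1 complex ion per 3 fluoride.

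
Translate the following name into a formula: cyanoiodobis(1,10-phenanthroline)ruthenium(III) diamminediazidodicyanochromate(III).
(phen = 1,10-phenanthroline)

[Ru(CN)I(phen)2][Cr(CN)2(N3)2(NH3)2]

Cation [Ru…]: ligand charges -2, Ru(III) ⇒ ion charge 1+.
Anion [Cr…]: ligand charges -4, Cr(III) ⇒ ion charge 1−.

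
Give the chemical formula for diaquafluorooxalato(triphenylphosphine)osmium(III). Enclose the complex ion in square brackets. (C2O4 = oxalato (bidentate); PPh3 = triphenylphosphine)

Ligands: 1 fluoro (F, -1), 1 oxalato (C2O4, -2), 1 triphenylphosphine (PPh3, neutral), 2 aqua (H2O, neutral). Ligand charge sum = -3.
With Os in oxidation state +3, the complex ion is [Os...].

[Os(C2O4)F(H2O)2(PPh3)]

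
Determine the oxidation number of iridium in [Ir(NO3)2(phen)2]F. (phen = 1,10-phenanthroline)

1 fluoride outside the brackets (-1 each) → the complex ion is 1+.
Ligand charges: 2×NO3 = -2; 2×phen neutral; sum -2.
Ir + (-2) = 1+ ⇒ Ir is +3.

+3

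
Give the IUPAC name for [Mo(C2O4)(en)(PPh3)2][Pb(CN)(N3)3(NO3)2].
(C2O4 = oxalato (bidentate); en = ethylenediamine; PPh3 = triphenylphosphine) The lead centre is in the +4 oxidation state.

Both ions are complex: the cation is named first with the plain metal name, the anion second with the -ate form; each ion's ligands are alphabetised independently.
Pb is given as +4; the anion's ligand charges sum to -6, so the complex anion is 2−.
A 1:1 salt means the cation carries the equal and opposite charge, 2+.
Cation: ligand charges sum to -2; for the ion to be 2+, Mo = +4.

(ethylenediamine)oxalatobis(triphenylphosphine)molybdenum(IV) triazidocyanodinitratoplumbate(IV)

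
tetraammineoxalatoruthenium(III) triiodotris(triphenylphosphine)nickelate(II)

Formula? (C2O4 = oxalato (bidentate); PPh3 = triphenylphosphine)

[Ru(C2O4)(NH3)4][NiI3(PPh3)3]

Cation [Ru…]: ligand charges -2, Ru(III) ⇒ ion charge 1+.
Anion [Ni…]: ligand charges -3, Ni(II) ⇒ ion charge 1−.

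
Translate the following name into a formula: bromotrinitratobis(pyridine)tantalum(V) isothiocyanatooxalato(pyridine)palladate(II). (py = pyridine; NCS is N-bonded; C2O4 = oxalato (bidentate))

[TaBr(NO3)3(py)2][Pd(C2O4)(NCS)(py)]

Cation [Ta…]: ligand charges -4, Ta(V) ⇒ ion charge 1+.
Anion [Pd…]: ligand charges -3, Pd(II) ⇒ ion charge 1−.
One 1+ cation balances one 1− anion.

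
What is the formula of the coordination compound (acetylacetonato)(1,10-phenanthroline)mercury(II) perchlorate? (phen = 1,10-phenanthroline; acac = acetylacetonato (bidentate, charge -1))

Ligands: 1 1,10-phenanthroline (phen, neutral), 1 acetylacetonato (acac, -1). Ligand charge sum = -1.
With Hg in oxidation state +2, the complex ion is [Hg...]^1+.
Charge balance with perchlorate (-1) requires 1 complex ion per 1 perchlorate.

[Hg(acac)(phen)]ClO4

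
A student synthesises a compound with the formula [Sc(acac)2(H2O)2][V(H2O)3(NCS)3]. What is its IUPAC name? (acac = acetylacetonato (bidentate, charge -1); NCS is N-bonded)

Scandium is always +3 in its complexes; the cation's ligand charges sum to -2, so the complex cation is 1+.
A 1:1 salt means the anion carries the equal and opposite charge, 1−.
Anion: ligand charges sum to -3; for the ion to be 1−, V = +2.

bis(acetylacetonato)diaquascandium(III) triaquatriisothiocyanatovanadate(II)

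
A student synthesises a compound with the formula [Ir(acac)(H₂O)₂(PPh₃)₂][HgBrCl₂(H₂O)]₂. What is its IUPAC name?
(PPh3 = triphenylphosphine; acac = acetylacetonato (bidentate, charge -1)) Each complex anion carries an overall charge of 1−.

Both ions are complex: the cation is named first with the plain metal name, the anion second with the -ate form; each ion's ligands are alphabetised independently.
The complex anion is given as 1−; its ligand charges sum to -3, so Hg = +2.
With 2 anions per cation, the cation must be 2×1 = 2+.
Cation: ligand charges sum to -1; for the ion to be 2+, Ir = +3.

(acetylacetonato)diaquabis(triphenylphosphine)iridium(III) aquabromodichloromercurate(II)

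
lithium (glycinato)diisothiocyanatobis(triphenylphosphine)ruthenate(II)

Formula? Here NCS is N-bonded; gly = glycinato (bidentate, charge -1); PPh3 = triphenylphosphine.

Li[Ru(gly)(NCS)2(PPh3)2]

Ligands: 2 isothiocyanato (NCS, -1), 1 glycinato (gly, -1), 2 triphenylphosphine (PPh3, neutral). Ligand charge sum = -3.
With Ru in oxidation state +2, the complex ion is [Ru...]^1−.
Charge balance with lithium (+1) requires 1 complex ion per 1 lithium.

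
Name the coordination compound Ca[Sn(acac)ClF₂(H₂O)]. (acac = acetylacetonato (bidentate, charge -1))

calcium (acetylacetonato)aquachlorodifluorostannate(II)

The 1 calcium counter-ion carries a total charge of +2, so each complex ion is 2−.
Ligand charges: 1×aqua (neutral), 1×chloro (-1 each), 2×fluoro (-1 each), 1×acetylacetonato (-1 each); total -4. So Sn + (-4) = 2−, giving Sn = +2.
The complex ion is anionic, so tin takes the -ate form stannate(II).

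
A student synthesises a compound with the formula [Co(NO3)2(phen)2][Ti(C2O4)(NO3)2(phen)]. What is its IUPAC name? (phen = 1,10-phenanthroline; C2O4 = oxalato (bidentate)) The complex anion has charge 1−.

dinitratobis(1,10-phenanthroline)cobalt(III) dinitratooxalato(1,10-phenanthroline)titanate(III)

Both ions are complex: the cation is named first with the plain metal name, the anion second with the -ate form; each ion's ligands are alphabetised independently.
The complex anion is given as 1−; its ligand charges sum to -4, so Ti = +3.
A 1:1 salt means the cation carries the equal and opposite charge, 1+.
Cation: ligand charges sum to -2; for the ion to be 1+, Co = +3.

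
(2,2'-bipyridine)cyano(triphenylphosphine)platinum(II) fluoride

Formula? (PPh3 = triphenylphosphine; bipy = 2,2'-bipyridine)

[Pt(bipy)(CN)(PPh3)]F

Ligands: 1 triphenylphosphine (PPh3, neutral), 1 cyano (CN, -1), 1 2,2'-bipyridine (bipy, neutral). Ligand charge sum = -1.
With Pt in oxidation state +2, the complex ion is [Pt...]^1+.
Charge balance with fluoride (-1) requires 1 complex ion per 1 fluoride.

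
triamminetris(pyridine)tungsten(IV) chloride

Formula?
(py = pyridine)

[W(NH3)3(py)3]Cl4

Ligands: 3 pyridine (py, neutral), 3 ammine (NH3, neutral). Ligand charge sum = 0.
With W in oxidation state +4, the complex ion is [W...]^4+.
Charge balance with chloride (-1) requires 1 complex ion per 4 chloride.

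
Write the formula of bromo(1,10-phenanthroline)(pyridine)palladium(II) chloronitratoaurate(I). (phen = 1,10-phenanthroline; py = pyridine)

[PdBr(phen)(py)][AuCl(NO3)]

Cation [Pd…]: ligand charges -1, Pd(II) ⇒ ion charge 1+.
Anion [Au…]: ligand charges -2, Au(I) ⇒ ion charge 1−.
One 1+ cation balances one 1− anion.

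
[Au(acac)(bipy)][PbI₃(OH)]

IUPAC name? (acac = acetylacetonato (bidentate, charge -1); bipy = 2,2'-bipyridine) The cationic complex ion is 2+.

Both ions are complex: the cation is named first with the plain metal name, the anion second with the -ate form; each ion's ligands are alphabetised independently.
The complex cation is given as 2+; its ligand charges sum to -1, so Au = +3.
A 1:1 salt means the anion carries the equal and opposite charge, 2−.
Anion: ligand charges sum to -4; for the ion to be 2−, Pb = +2.

(acetylacetonato)(2,2'-bipyridine)gold(III) hydroxotriiodoplumbate(II)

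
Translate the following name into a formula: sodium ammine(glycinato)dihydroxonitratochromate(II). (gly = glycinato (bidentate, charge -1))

Na2[Cr(gly)(NH3)(NO3)(OH)2]

Ligands: 1 glycinato (gly, -1), 2 hydroxo (OH, -1), 1 ammine (NH3, neutral), 1 nitrato (NO3, -1). Ligand charge sum = -4.
Charge balance with sodium (+1) requires 1 complex ion per 2 sodium.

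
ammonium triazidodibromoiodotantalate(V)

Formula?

Ligands: 2 bromo (Br, -1), 1 iodo (I, -1), 3 azido (N3, -1). Ligand charge sum = -6.
With Ta in oxidation state +5, the complex ion is [Ta...]^1−.
Charge balance with ammonium (+1) requires 1 complex ion per 1 ammonium.

NH4[TaBr2I(N3)3]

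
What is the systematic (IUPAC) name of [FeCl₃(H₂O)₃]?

There is no counter-ion, so the complex is neutral overall.
Ligand charges: 3×chloro (-1 each), 3×aqua (neutral); total -3. So Fe + (-3) = 0, giving Fe = +3.
Ligands are named alphabetically: aqua before chloro.

triaquatrichloroiron(III)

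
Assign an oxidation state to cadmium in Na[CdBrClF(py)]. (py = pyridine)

1 sodium outside the brackets (+1 each) → the complex ion is 1−.
Ligand charges: 1×Cl = -1; 1×py neutral; 1×Br = -1; 1×F = -1; sum -3.
Cd + (-3) = 1− ⇒ Cd is +2.

+2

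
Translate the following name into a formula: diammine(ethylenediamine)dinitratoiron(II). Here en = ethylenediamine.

Ligands: 2 ammine (NH3, neutral), 2 nitrato (NO3, -1), 1 ethylenediamine (en, neutral). Ligand charge sum = -2.
With Fe in oxidation state +2, the complex ion is [Fe...].

[Fe(en)(NH3)2(NO3)2]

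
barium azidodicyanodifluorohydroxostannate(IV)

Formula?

Ba[Sn(CN)2F2(N3)(OH)]

Ligands: 1 hydroxo (OH, -1), 1 azido (N3, -1), 2 cyano (CN, -1), 2 fluoro (F, -1). Ligand charge sum = -6.
With Sn in oxidation state +4, the complex ion is [Sn...]^2−.
Charge balance with barium (+2) requires 1 complex ion per 1 barium.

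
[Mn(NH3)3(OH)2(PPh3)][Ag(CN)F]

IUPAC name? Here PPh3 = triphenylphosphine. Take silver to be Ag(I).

triamminedihydroxo(triphenylphosphine)manganese(III) cyanofluoroargentate(I)

Both ions are complex: the cation is named first with the plain metal name, the anion second with the -ate form; each ion's ligands are alphabetised independently.
Ag is given as +1; the anion's ligand charges sum to -2, so the complex anion is 1−.
A 1:1 salt means the cation carries the equal and opposite charge, 1+.
Cation: ligand charges sum to -2; for the ion to be 1+, Mn = +3.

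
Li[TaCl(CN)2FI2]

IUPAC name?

The 1 lithium counter-ion carries a total charge of +1, so each complex ion is 1−.
Ligand charges: 1×fluoro (-1 each), 1×chloro (-1 each), 2×cyano (-1 each), 2×iodo (-1 each); total -6. So Ta + (-6) = 1−, giving Ta = +5.
The complex ion is anionic, so tantalum takes the -ate form tantalate(V).

lithium chlorodicyanofluorodiiodotantalate(V)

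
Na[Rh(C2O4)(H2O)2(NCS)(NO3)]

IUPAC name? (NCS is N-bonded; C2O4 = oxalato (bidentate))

The 1 sodium counter-ion carries a total charge of +1, so each complex ion is 1−.
Ligand charges: 1×isothiocyanato (-1 each), 1×oxalato (-2 each), 2×aqua (neutral), 1×nitrato (-1 each); total -4. So Rh + (-4) = 1−, giving Rh = +3.
Ligands are named alphabetically: aqua before isothiocyanato before nitrato before oxalato.
The complex ion is anionic, so rhodium takes the -ate form rhodate(III).

sodium diaquaisothiocyanatonitratooxalatorhodate(III)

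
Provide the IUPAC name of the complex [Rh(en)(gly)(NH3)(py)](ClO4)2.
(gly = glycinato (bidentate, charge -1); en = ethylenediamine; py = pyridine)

The 2 perchlorate counter-ions carry a total charge of -2, so each complex ion is 2+.
Ligand charges: 1×glycinato (-1 each), 1×ethylenediamine (neutral), 1×pyridine (neutral), 1×ammine (neutral); total -1. So Rh + (-1) = 2+, giving Rh = +3.
Ligands are named alphabetically: ammine before ethylenediamine before glycinato before pyridine.

ammine(ethylenediamine)(glycinato)(pyridine)rhodium(III) perchlorate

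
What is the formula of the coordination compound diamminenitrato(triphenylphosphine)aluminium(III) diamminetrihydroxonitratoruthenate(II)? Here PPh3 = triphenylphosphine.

[Al(NH3)2(NO3)(PPh3)][Ru(NH3)2(NO3)(OH)3]

Cation [Al…]: ligand charges -1, Al(III) ⇒ ion charge 2+.
Anion [Ru…]: ligand charges -4, Ru(II) ⇒ ion charge 2−.
One 2+ cation balances one 2− anion.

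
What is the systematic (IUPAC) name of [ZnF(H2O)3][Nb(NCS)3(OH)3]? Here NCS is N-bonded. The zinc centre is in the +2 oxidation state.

triaquafluorozinc(II) trihydroxotriisothiocyanatoniobate(V)

Zn is given as +2; the cation's ligand charges sum to -1, so the complex cation is 1+.
A 1:1 salt means the anion carries the equal and opposite charge, 1−.
Anion: ligand charges sum to -6; for the ion to be 1−, Nb = +5.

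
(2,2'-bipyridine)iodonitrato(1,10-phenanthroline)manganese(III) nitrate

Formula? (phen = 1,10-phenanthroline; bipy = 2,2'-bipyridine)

Ligands: 1 iodo (I, -1), 1 1,10-phenanthroline (phen, neutral), 1 2,2'-bipyridine (bipy, neutral), 1 nitrato (NO3, -1). Ligand charge sum = -2.
With Mn in oxidation state +3, the complex ion is [Mn...]^1+.
Charge balance with nitrate (-1) requires 1 complex ion per 1 nitrate.

[Mn(bipy)I(NO3)(phen)]NO3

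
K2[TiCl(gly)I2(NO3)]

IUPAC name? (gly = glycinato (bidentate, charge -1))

The 2 potassium counter-ions carry a total charge of +2, so each complex ion is 2−.
Ligand charges: 1×nitrato (-1 each), 1×chloro (-1 each), 2×iodo (-1 each), 1×glycinato (-1 each); total -5. So Ti + (-5) = 2−, giving Ti = +3.
Ligands are named alphabetically: chloro before glycinato before iodo before nitrato.
The complex ion is anionic, so titanium takes the -ate form titanate(III).

potassium chloro(glycinato)diiodonitratotitanate(III)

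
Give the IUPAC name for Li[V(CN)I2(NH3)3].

The 1 lithium counter-ion carries a total charge of +1, so each complex ion is 1−.
Ligand charges: 2×iodo (-1 each), 3×ammine (neutral), 1×cyano (-1 each); total -3. So V + (-3) = 1−, giving V = +2.
The complex ion is anionic, so vanadium takes the -ate form vanadate(II).

lithium triamminecyanodiiodovanadate(II)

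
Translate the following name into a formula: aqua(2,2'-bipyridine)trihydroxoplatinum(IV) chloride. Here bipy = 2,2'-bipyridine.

Ligands: 1 aqua (H2O, neutral), 1 2,2'-bipyridine (bipy, neutral), 3 hydroxo (OH, -1). Ligand charge sum = -3.
With Pt in oxidation state +4, the complex ion is [Pt...]^1+.
Charge balance with chloride (-1) requires 1 complex ion per 1 chloride.

[Pt(bipy)(H2O)(OH)3]Cl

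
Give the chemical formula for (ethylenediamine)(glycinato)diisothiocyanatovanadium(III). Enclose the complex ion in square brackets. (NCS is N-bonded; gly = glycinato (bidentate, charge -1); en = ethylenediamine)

Ligands: 2 isothiocyanato (NCS, -1), 1 glycinato (gly, -1), 1 ethylenediamine (en, neutral). Ligand charge sum = -3.
With V in oxidation state +3, the complex ion is [V...].

[V(en)(gly)(NCS)2]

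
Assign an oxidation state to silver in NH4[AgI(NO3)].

+1

1 ammonium outside the brackets (+1 each) → the complex ion is 1−.
Ligand charges: 1×I = -1; 1×NO3 = -1; sum -2.
Ag + (-2) = 1− ⇒ Ag is +1.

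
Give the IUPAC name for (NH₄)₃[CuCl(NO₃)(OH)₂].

ammonium chlorodihydroxonitratocuprate(I)

The 3 ammonium counter-ions carry a total charge of +3, so each complex ion is 3−.
Ligand charges: 2×hydroxo (-1 each), 1×chloro (-1 each), 1×nitrato (-1 each); total -4. So Cu + (-4) = 3−, giving Cu = +1.
Ligands are named alphabetically: chloro before hydroxo before nitrato.
The complex ion is anionic, so copper takes the -ate form cuprate(I).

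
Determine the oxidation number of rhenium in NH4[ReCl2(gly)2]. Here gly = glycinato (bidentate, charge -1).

+3

1 ammonium outside the brackets (+1 each) → the complex ion is 1−.
Ligand charges: 2×gly = -2; 2×Cl = -2; sum -4.
Re + (-4) = 1− ⇒ Re is +3.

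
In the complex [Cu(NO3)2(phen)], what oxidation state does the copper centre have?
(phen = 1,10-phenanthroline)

+2

No counter-ion: the bracketed complex is neutral.
Ligand charges: 1×phen neutral; 2×NO3 = -2; sum -2.
Cu + (-2) = 0 ⇒ Cu is +2.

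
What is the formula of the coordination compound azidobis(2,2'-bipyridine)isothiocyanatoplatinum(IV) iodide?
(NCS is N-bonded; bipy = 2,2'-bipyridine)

Ligands: 1 azido (N3, -1), 1 isothiocyanato (NCS, -1), 2 2,2'-bipyridine (bipy, neutral). Ligand charge sum = -2.
Charge balance with iodide (-1) requires 1 complex ion per 2 iodide.

[Pt(bipy)2(N3)(NCS)]I2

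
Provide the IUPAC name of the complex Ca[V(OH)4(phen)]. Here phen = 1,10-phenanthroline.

The 1 calcium counter-ion carries a total charge of +2, so each complex ion is 2−.
Ligand charges: 1×1,10-phenanthroline (neutral), 4×hydroxo (-1 each); total -4. So V + (-4) = 2−, giving V = +2.
Ligands are named alphabetically: hydroxo before phenanthroline.
The complex ion is anionic, so vanadium takes the -ate form vanadate(II).

calcium tetrahydroxo(1,10-phenanthroline)vanadate(II)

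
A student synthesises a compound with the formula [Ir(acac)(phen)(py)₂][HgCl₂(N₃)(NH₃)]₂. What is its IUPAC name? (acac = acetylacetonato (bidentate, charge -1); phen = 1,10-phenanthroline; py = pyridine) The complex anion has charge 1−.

Both ions are complex: the cation is named first with the plain metal name, the anion second with the -ate form; each ion's ligands are alphabetised independently.
The complex anion is given as 1−; its ligand charges sum to -3, so Hg = +2.
With 2 anions per cation, the cation must be 2×1 = 2+.
Cation: ligand charges sum to -1; for the ion to be 2+, Ir = +3.

(acetylacetonato)(1,10-phenanthroline)bis(pyridine)iridium(III) ammineazidodichloromercurate(II)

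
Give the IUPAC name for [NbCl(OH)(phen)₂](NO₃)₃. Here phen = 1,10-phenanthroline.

chlorohydroxobis(1,10-phenanthroline)niobium(V) nitrate

The 3 nitrate counter-ions carry a total charge of -3, so each complex ion is 3+.
Ligand charges: 1×hydroxo (-1 each), 1×chloro (-1 each), 2×1,10-phenanthroline (neutral); total -2. So Nb + (-2) = 3+, giving Nb = +5.
Ligands are named alphabetically: chloro before hydroxo before phenanthroline.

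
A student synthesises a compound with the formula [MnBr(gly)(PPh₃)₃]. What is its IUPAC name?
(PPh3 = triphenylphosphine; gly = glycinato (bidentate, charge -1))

There is no counter-ion, so the complex is neutral overall.
Ligand charges: 3×triphenylphosphine (neutral), 1×bromo (-1 each), 1×glycinato (-1 each); total -2. So Mn + (-2) = 0, giving Mn = +2.
Ligands are named alphabetically: bromo before glycinato before triphenylphosphine.

bromo(glycinato)tris(triphenylphosphine)manganese(II)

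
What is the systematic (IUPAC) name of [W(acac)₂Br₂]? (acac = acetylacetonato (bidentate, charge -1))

There is no counter-ion, so the complex is neutral overall.
Ligand charges: 2×bromo (-1 each), 2×acetylacetonato (-1 each); total -4. So W + (-4) = 0, giving W = +4.
Ligands are named alphabetically: acetylacetonato before bromo.

bis(acetylacetonato)dibromotungsten(IV)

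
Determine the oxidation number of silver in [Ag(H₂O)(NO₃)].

No counter-ion: the bracketed complex is neutral.
Ligand charges: 1×NO3 = -1; 1×H2O neutral; sum -1.
Ag + (-1) = 0 ⇒ Ag is +1.

+1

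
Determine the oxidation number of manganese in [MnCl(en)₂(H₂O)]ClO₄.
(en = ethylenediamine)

+2

1 perchlorate outside the brackets (-1 each) → the complex ion is 1+.
Ligand charges: 2×en neutral; 1×Cl = -1; 1×H2O neutral; sum -1.
Mn + (-1) = 1+ ⇒ Mn is +2.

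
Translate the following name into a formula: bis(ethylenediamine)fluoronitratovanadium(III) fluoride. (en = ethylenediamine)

Ligands: 1 fluoro (F, -1), 2 ethylenediamine (en, neutral), 1 nitrato (NO3, -1). Ligand charge sum = -2.
With V in oxidation state +3, the complex ion is [V...]^1+.
Charge balance with fluoride (-1) requires 1 complex ion per 1 fluoride.

[V(en)2F(NO3)]F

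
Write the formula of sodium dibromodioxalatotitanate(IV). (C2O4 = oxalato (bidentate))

Na2[TiBr2(C2O4)2]

Ligands: 2 oxalato (C2O4, -2), 2 bromo (Br, -1). Ligand charge sum = -6.
With Ti in oxidation state +4, the complex ion is [Ti...]^2−.
Charge balance with sodium (+1) requires 1 complex ion per 2 sodium.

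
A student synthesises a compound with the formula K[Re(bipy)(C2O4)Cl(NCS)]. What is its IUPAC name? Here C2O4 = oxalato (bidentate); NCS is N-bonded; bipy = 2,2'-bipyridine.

The 1 potassium counter-ion carries a total charge of +1, so each complex ion is 1−.
Ligand charges: 1×oxalato (-2 each), 1×isothiocyanato (-1 each), 1×2,2'-bipyridine (neutral), 1×chloro (-1 each); total -4. So Re + (-4) = 1−, giving Re = +3.
Ligands are named alphabetically: bipyridine before chloro before isothiocyanato before oxalato.
The complex ion is anionic, so rhenium takes the -ate form rhenate(III).

potassium (2,2'-bipyridine)chloroisothiocyanatooxalatorhenate(III)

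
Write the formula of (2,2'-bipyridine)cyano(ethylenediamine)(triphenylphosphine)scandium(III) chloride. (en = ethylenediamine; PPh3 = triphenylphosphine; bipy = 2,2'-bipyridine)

Ligands: 1 cyano (CN, -1), 1 ethylenediamine (en, neutral), 1 triphenylphosphine (PPh3, neutral), 1 2,2'-bipyridine (bipy, neutral). Ligand charge sum = -1.
With Sc in oxidation state +3, the complex ion is [Sc...]^2+.
Charge balance with chloride (-1) requires 1 complex ion per 2 chloride.

[Sc(bipy)(CN)(en)(PPh3)]Cl2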